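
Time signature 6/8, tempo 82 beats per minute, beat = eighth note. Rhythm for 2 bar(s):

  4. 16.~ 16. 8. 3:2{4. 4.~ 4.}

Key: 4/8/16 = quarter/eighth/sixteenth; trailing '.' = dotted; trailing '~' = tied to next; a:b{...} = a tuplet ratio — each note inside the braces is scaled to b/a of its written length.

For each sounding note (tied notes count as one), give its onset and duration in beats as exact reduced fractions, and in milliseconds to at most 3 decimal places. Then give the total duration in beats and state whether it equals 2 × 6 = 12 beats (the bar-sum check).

1) 0.0ms=0b +2195.122ms=3b
2) 2195.122ms=3b +1097.561ms=3/2b
3) 3292.683ms=9/2b +1097.561ms=3/2b
4) 4390.244ms=6b +1463.415ms=2b
5) 5853.659ms=8b +2926.829ms=4b
Σ=12b of 12 (82bpm 6/8) — PASS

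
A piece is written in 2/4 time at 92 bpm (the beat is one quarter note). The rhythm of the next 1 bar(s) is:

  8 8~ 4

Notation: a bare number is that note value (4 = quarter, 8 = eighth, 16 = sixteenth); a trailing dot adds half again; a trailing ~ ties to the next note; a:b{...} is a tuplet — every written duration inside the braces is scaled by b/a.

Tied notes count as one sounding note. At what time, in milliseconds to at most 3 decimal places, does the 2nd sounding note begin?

1. 0.0ms @ 0 + 326.087ms (1/2)
2. 326.087ms @ 1/2 + 978.261ms (3/2)

note 2 onset = 1/2b = 326.087ms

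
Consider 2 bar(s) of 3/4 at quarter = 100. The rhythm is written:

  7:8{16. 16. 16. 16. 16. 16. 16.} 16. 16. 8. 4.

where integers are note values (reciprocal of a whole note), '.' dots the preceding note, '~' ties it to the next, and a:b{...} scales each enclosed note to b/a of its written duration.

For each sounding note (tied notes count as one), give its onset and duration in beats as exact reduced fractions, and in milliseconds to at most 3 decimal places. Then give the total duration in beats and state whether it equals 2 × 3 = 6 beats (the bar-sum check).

1) 0.0ms=0b +257.143ms=3/7b
2) 257.143ms=3/7b +257.143ms=3/7b
3) 514.286ms=6/7b +257.143ms=3/7b
4) 771.429ms=9/7b +257.143ms=3/7b
5) 1028.571ms=12/7b +257.143ms=3/7b
6) 1285.714ms=15/7b +257.143ms=3/7b
7) 1542.857ms=18/7b +257.143ms=3/7b
8) 1800.0ms=3b +225.0ms=3/8b
9) 2025.0ms=27/8b +225.0ms=3/8b
10) 2250.0ms=15/4b +450.0ms=3/4b
11) 2700.0ms=9/2b +900.0ms=3/2b
Σ=6b of 6 (100bpm 3/4) — PASS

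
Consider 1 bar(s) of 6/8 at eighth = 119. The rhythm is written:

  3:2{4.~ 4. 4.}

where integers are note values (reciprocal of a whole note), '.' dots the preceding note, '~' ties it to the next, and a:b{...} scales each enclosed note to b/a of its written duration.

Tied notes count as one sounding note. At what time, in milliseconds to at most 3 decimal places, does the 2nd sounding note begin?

note 2 onset = 4b = 2016.807ms

1. 0.0ms @ 0 + 2016.807ms (4)
2. 2016.807ms @ 4 + 1008.403ms (2)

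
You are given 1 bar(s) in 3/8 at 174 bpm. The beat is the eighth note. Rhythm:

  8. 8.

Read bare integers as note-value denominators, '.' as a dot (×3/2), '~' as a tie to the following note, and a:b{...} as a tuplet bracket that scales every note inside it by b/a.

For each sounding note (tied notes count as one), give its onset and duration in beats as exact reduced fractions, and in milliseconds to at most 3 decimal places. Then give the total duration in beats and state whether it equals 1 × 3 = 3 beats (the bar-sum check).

1) 0.0ms=0b +517.241ms=3/2b
2) 517.241ms=3/2b +517.241ms=3/2b
Σ=3b of 3 (174bpm 3/8) — PASS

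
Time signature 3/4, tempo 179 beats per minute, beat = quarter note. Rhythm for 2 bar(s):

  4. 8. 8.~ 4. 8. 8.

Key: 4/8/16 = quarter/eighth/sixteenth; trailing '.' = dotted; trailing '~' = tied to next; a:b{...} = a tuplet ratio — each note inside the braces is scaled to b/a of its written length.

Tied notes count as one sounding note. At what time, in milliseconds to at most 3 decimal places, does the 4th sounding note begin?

note 4 onset = 9/2b = 1508.38ms

1. 0.0ms @ 0 + 502.793ms (3/2)
2. 502.793ms @ 3/2 + 251.397ms (3/4)
3. 754.19ms @ 9/4 + 754.19ms (9/4)
4. 1508.38ms @ 9/2 + 251.397ms (3/4)
5. 1759.777ms @ 21/4 + 251.397ms (3/4)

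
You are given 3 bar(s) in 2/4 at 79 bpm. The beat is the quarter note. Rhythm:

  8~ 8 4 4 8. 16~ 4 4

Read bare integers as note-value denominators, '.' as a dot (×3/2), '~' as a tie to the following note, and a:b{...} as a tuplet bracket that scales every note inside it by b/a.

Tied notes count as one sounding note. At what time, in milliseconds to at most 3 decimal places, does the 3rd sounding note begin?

1. 0.0ms @ 0 + 759.494ms (1)
2. 759.494ms @ 1 + 759.494ms (1)
3. 1518.987ms @ 2 + 759.494ms (1)
4. 2278.481ms @ 3 + 569.62ms (3/4)
5. 2848.101ms @ 15/4 + 949.367ms (5/4)
6. 3797.468ms @ 5 + 759.494ms (1)

note 3 onset = 2b = 1518.987ms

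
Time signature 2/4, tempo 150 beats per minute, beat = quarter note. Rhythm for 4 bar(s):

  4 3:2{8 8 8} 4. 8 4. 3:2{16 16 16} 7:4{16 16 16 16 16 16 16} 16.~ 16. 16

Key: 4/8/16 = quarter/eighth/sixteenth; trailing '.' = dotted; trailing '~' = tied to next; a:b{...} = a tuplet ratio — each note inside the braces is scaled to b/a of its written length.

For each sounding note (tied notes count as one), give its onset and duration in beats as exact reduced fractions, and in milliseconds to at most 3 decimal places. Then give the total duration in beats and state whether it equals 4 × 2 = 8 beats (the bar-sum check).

1) 0.0ms=0b +400.0ms=1b
2) 400.0ms=1b +133.333ms=1/3b
3) 533.333ms=4/3b +133.333ms=1/3b
4) 666.667ms=5/3b +133.333ms=1/3b
5) 800.0ms=2b +600.0ms=3/2b
6) 1400.0ms=7/2b +200.0ms=1/2b
7) 1600.0ms=4b +600.0ms=3/2b
8) 2200.0ms=11/2b +66.667ms=1/6b
9) 2266.667ms=17/3b +66.667ms=1/6b
10) 2333.333ms=35/6b +66.667ms=1/6b
11) 2400.0ms=6b +57.143ms=1/7b
12) 2457.143ms=43/7b +57.143ms=1/7b
13) 2514.286ms=44/7b +57.143ms=1/7b
14) 2571.429ms=45/7b +57.143ms=1/7b
15) 2628.571ms=46/7b +57.143ms=1/7b
16) 2685.714ms=47/7b +57.143ms=1/7b
17) 2742.857ms=48/7b +57.143ms=1/7b
18) 2800.0ms=7b +300.0ms=3/4b
19) 3100.0ms=31/4b +100.0ms=1/4b
Σ=8b of 8 (150bpm 2/4) — PASS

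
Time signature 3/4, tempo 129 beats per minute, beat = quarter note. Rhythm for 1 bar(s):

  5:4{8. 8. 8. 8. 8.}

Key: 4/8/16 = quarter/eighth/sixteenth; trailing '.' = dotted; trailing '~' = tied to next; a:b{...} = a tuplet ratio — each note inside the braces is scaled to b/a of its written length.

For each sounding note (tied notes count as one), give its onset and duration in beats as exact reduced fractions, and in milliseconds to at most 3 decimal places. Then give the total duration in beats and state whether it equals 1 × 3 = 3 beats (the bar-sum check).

1) 0.0ms=0b +279.07ms=3/5b
2) 279.07ms=3/5b +279.07ms=3/5b
3) 558.14ms=6/5b +279.07ms=3/5b
4) 837.209ms=9/5b +279.07ms=3/5b
5) 1116.279ms=12/5b +279.07ms=3/5b
Σ=3b of 3 (129bpm 3/4) — PASS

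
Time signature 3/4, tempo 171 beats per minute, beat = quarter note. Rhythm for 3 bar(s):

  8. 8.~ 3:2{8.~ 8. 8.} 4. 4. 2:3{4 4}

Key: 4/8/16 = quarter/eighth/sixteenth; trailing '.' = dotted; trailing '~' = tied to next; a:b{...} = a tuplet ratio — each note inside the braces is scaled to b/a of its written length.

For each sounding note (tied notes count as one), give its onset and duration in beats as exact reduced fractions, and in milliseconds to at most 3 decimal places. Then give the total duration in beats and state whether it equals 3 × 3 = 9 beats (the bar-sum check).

1) 0.0ms=0b +263.158ms=3/4b
2) 263.158ms=3/4b +614.035ms=7/4b
3) 877.193ms=5/2b +175.439ms=1/2b
4) 1052.632ms=3b +526.316ms=3/2b
5) 1578.947ms=9/2b +526.316ms=3/2b
6) 2105.263ms=6b +526.316ms=3/2b
7) 2631.579ms=15/2b +526.316ms=3/2b
Σ=9b of 9 (171bpm 3/4) — PASS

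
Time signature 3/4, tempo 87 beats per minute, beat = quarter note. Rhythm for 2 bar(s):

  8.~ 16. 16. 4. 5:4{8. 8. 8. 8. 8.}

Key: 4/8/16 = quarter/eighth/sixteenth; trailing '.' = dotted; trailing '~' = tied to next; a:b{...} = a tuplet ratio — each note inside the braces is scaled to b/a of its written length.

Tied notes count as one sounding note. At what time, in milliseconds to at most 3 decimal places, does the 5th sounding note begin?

1. 0.0ms @ 0 + 775.862ms (9/8)
2. 775.862ms @ 9/8 + 258.621ms (3/8)
3. 1034.483ms @ 3/2 + 1034.483ms (3/2)
4. 2068.966ms @ 3 + 413.793ms (3/5)
5. 2482.759ms @ 18/5 + 413.793ms (3/5)
6. 2896.552ms @ 21/5 + 413.793ms (3/5)
7. 3310.345ms @ 24/5 + 413.793ms (3/5)
8. 3724.138ms @ 27/5 + 413.793ms (3/5)

note 5 onset = 18/5b = 2482.759ms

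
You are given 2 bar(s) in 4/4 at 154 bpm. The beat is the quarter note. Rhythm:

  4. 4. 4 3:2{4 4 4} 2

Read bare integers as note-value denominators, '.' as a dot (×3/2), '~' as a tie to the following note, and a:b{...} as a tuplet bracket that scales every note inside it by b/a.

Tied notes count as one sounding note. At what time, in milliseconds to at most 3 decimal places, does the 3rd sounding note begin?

1. 0.0ms @ 0 + 584.416ms (3/2)
2. 584.416ms @ 3/2 + 584.416ms (3/2)
3. 1168.831ms @ 3 + 389.61ms (1)
4. 1558.442ms @ 4 + 259.74ms (2/3)
5. 1818.182ms @ 14/3 + 259.74ms (2/3)
6. 2077.922ms @ 16/3 + 259.74ms (2/3)
7. 2337.662ms @ 6 + 779.221ms (2)

note 3 onset = 3b = 1168.831ms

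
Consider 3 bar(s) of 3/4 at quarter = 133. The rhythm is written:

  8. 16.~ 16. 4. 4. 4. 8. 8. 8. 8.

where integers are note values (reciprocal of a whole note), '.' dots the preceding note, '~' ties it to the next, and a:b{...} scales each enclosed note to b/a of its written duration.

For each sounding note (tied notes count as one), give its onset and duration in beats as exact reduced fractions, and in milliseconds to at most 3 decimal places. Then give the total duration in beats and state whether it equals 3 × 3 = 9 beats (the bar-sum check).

1) 0.0ms=0b +338.346ms=3/4b
2) 338.346ms=3/4b +338.346ms=3/4b
3) 676.692ms=3/2b +676.692ms=3/2b
4) 1353.383ms=3b +676.692ms=3/2b
5) 2030.075ms=9/2b +676.692ms=3/2b
6) 2706.767ms=6b +338.346ms=3/4b
7) 3045.113ms=27/4b +338.346ms=3/4b
8) 3383.459ms=15/2b +338.346ms=3/4b
9) 3721.805ms=33/4b +338.346ms=3/4b
Σ=9b of 9 (133bpm 3/4) — PASS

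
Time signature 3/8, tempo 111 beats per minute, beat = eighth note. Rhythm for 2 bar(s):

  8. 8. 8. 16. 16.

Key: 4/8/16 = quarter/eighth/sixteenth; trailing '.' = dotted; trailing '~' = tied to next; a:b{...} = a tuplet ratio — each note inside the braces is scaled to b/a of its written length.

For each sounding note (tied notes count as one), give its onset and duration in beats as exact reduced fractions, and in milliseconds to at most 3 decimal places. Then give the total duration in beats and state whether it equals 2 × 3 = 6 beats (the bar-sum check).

1) 0.0ms=0b +810.811ms=3/2b
2) 810.811ms=3/2b +810.811ms=3/2b
3) 1621.622ms=3b +810.811ms=3/2b
4) 2432.432ms=9/2b +405.405ms=3/4b
5) 2837.838ms=21/4b +405.405ms=3/4b
Σ=6b of 6 (111bpm 3/8) — PASS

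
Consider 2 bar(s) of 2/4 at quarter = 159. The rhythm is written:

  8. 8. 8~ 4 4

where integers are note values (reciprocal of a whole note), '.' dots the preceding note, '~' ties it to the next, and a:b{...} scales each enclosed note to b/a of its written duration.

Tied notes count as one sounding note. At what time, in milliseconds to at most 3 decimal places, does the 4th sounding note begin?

note 4 onset = 3b = 1132.075ms

1. 0.0ms @ 0 + 283.019ms (3/4)
2. 283.019ms @ 3/4 + 283.019ms (3/4)
3. 566.038ms @ 3/2 + 566.038ms (3/2)
4. 1132.075ms @ 3 + 377.358ms (1)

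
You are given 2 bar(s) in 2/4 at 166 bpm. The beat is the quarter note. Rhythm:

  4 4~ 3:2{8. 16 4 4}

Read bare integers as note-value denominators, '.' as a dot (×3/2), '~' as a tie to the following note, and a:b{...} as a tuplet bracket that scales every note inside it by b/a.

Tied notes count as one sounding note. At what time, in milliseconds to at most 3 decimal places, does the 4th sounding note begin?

1. 0.0ms @ 0 + 361.446ms (1)
2. 361.446ms @ 1 + 542.169ms (3/2)
3. 903.614ms @ 5/2 + 60.241ms (1/6)
4. 963.855ms @ 8/3 + 240.964ms (2/3)
5. 1204.819ms @ 10/3 + 240.964ms (2/3)

note 4 onset = 8/3b = 963.855ms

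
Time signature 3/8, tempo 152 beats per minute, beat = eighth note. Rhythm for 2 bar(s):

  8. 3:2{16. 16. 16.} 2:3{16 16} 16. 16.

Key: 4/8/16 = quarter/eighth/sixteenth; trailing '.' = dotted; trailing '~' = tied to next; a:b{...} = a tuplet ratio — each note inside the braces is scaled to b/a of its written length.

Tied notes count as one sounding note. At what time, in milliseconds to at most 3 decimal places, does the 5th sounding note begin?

note 5 onset = 3b = 1184.211ms

1. 0.0ms @ 0 + 592.105ms (3/2)
2. 592.105ms @ 3/2 + 197.368ms (1/2)
3. 789.474ms @ 2 + 197.368ms (1/2)
4. 986.842ms @ 5/2 + 197.368ms (1/2)
5. 1184.211ms @ 3 + 296.053ms (3/4)
6. 1480.263ms @ 15/4 + 296.053ms (3/4)
7. 1776.316ms @ 9/2 + 296.053ms (3/4)
8. 2072.368ms @ 21/4 + 296.053ms (3/4)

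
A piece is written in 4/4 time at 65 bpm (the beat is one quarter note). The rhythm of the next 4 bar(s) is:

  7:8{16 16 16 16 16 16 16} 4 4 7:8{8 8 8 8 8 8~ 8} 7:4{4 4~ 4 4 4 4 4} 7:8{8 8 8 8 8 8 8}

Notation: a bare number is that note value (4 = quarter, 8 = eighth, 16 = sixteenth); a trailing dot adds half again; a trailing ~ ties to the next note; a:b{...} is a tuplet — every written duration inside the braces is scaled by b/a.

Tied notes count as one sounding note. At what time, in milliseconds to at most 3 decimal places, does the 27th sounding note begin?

1. 0.0ms @ 0 + 263.736ms (2/7)
2. 263.736ms @ 2/7 + 263.736ms (2/7)
3. 527.473ms @ 4/7 + 263.736ms (2/7)
4. 791.209ms @ 6/7 + 263.736ms (2/7)
5. 1054.945ms @ 8/7 + 263.736ms (2/7)
6. 1318.681ms @ 10/7 + 263.736ms (2/7)
7. 1582.418ms @ 12/7 + 263.736ms (2/7)
8. 1846.154ms @ 2 + 923.077ms (1)
9. 2769.231ms @ 3 + 923.077ms (1)
10. 3692.308ms @ 4 + 527.473ms (4/7)
11. 4219.78ms @ 32/7 + 527.473ms (4/7)
12. 4747.253ms @ 36/7 + 527.473ms (4/7)
13. 5274.725ms @ 40/7 + 527.473ms (4/7)
14. 5802.198ms @ 44/7 + 527.473ms (4/7)
15. 6329.67ms @ 48/7 + 1054.945ms (8/7)
16. 7384.615ms @ 8 + 527.473ms (4/7)
17. 7912.088ms @ 60/7 + 1054.945ms (8/7)
18. 8967.033ms @ 68/7 + 527.473ms (4/7)
19. 9494.505ms @ 72/7 + 527.473ms (4/7)
20. 10021.978ms @ 76/7 + 527.473ms (4/7)
21. 10549.451ms @ 80/7 + 527.473ms (4/7)
22. 11076.923ms @ 12 + 527.473ms (4/7)
23. 11604.396ms @ 88/7 + 527.473ms (4/7)
24. 12131.868ms @ 92/7 + 527.473ms (4/7)
25. 12659.341ms @ 96/7 + 527.473ms (4/7)
26. 13186.813ms @ 100/7 + 527.473ms (4/7)
27. 13714.286ms @ 104/7 + 527.473ms (4/7)
28. 14241.758ms @ 108/7 + 527.473ms (4/7)

note 27 onset = 104/7b = 13714.286ms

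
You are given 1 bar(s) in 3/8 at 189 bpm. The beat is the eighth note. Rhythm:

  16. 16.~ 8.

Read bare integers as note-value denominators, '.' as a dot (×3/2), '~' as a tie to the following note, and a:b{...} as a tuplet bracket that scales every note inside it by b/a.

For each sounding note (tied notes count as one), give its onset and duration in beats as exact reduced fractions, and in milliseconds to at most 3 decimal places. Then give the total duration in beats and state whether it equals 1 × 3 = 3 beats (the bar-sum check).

1) 0.0ms=0b +238.095ms=3/4b
2) 238.095ms=3/4b +714.286ms=9/4b
Σ=3b of 3 (189bpm 3/8) — PASS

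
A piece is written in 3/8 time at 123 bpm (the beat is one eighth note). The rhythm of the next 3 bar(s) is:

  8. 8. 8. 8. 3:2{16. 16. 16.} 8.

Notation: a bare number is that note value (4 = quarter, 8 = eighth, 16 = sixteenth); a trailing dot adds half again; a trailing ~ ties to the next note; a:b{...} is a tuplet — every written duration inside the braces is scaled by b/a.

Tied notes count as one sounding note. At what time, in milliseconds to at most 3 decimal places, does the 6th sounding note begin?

note 6 onset = 13/2b = 3170.732ms

1. 0.0ms @ 0 + 731.707ms (3/2)
2. 731.707ms @ 3/2 + 731.707ms (3/2)
3. 1463.415ms @ 3 + 731.707ms (3/2)
4. 2195.122ms @ 9/2 + 731.707ms (3/2)
5. 2926.829ms @ 6 + 243.902ms (1/2)
6. 3170.732ms @ 13/2 + 243.902ms (1/2)
7. 3414.634ms @ 7 + 243.902ms (1/2)
8. 3658.537ms @ 15/2 + 731.707ms (3/2)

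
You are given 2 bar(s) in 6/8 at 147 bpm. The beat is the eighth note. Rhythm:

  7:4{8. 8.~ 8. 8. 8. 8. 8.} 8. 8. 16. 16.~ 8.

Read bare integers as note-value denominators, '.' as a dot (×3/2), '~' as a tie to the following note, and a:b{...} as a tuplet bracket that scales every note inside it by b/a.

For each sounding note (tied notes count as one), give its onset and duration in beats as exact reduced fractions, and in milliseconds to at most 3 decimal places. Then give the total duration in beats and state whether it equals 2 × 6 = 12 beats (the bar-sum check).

1) 0.0ms=0b +349.854ms=6/7b
2) 349.854ms=6/7b +699.708ms=12/7b
3) 1049.563ms=18/7b +349.854ms=6/7b
4) 1399.417ms=24/7b +349.854ms=6/7b
5) 1749.271ms=30/7b +349.854ms=6/7b
6) 2099.125ms=36/7b +349.854ms=6/7b
7) 2448.98ms=6b +612.245ms=3/2b
8) 3061.224ms=15/2b +612.245ms=3/2b
9) 3673.469ms=9b +306.122ms=3/4b
10) 3979.592ms=39/4b +918.367ms=9/4b
Σ=12b of 12 (147bpm 6/8) — PASS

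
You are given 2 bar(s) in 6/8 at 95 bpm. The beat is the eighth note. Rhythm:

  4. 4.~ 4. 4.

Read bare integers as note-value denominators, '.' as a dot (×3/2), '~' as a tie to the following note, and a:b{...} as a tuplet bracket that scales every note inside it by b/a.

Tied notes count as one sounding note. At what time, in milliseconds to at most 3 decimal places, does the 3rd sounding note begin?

1. 0.0ms @ 0 + 1894.737ms (3)
2. 1894.737ms @ 3 + 3789.474ms (6)
3. 5684.211ms @ 9 + 1894.737ms (3)

note 3 onset = 9b = 5684.211ms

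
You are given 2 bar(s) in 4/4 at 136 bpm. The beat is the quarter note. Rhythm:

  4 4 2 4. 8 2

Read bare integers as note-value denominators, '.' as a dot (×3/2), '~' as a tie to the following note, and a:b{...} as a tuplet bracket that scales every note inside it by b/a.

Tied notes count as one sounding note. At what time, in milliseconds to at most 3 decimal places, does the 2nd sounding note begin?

1. 0.0ms @ 0 + 441.176ms (1)
2. 441.176ms @ 1 + 441.176ms (1)
3. 882.353ms @ 2 + 882.353ms (2)
4. 1764.706ms @ 4 + 661.765ms (3/2)
5. 2426.471ms @ 11/2 + 220.588ms (1/2)
6. 2647.059ms @ 6 + 882.353ms (2)

note 2 onset = 1b = 441.176ms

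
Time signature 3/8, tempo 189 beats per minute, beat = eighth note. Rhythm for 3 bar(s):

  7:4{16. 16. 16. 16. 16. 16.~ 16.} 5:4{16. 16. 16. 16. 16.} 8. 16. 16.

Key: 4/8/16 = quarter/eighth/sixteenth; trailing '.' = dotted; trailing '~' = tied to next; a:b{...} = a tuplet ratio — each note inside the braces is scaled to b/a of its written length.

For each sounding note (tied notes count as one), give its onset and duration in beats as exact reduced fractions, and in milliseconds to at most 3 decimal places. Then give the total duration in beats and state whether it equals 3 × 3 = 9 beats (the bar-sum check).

1) 0.0ms=0b +136.054ms=3/7b
2) 136.054ms=3/7b +136.054ms=3/7b
3) 272.109ms=6/7b +136.054ms=3/7b
4) 408.163ms=9/7b +136.054ms=3/7b
5) 544.218ms=12/7b +136.054ms=3/7b
6) 680.272ms=15/7b +272.109ms=6/7b
7) 952.381ms=3b +190.476ms=3/5b
8) 1142.857ms=18/5b +190.476ms=3/5b
9) 1333.333ms=21/5b +190.476ms=3/5b
10) 1523.81ms=24/5b +190.476ms=3/5b
11) 1714.286ms=27/5b +190.476ms=3/5b
12) 1904.762ms=6b +476.19ms=3/2b
13) 2380.952ms=15/2b +238.095ms=3/4b
14) 2619.048ms=33/4b +238.095ms=3/4b
Σ=9b of 9 (189bpm 3/8) — PASS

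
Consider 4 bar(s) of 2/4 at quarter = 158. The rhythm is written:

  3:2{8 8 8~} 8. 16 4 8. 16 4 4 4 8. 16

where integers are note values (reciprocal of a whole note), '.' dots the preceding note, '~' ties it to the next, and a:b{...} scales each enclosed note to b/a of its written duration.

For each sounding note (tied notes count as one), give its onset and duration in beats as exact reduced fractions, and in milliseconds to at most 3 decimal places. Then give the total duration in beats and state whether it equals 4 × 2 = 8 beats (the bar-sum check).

1) 0.0ms=0b +126.582ms=1/3b
2) 126.582ms=1/3b +126.582ms=1/3b
3) 253.165ms=2/3b +411.392ms=13/12b
4) 664.557ms=7/4b +94.937ms=1/4b
5) 759.494ms=2b +379.747ms=1b
6) 1139.241ms=3b +284.81ms=3/4b
7) 1424.051ms=15/4b +94.937ms=1/4b
8) 1518.987ms=4b +379.747ms=1b
9) 1898.734ms=5b +379.747ms=1b
10) 2278.481ms=6b +379.747ms=1b
11) 2658.228ms=7b +284.81ms=3/4b
12) 2943.038ms=31/4b +94.937ms=1/4b
Σ=8b of 8 (158bpm 2/4) — PASS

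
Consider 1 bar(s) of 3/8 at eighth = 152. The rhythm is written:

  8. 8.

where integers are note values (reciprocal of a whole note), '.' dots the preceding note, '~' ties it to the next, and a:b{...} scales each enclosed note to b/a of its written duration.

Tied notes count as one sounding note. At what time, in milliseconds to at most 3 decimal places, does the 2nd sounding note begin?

note 2 onset = 3/2b = 592.105ms

1. 0.0ms @ 0 + 592.105ms (3/2)
2. 592.105ms @ 3/2 + 592.105ms (3/2)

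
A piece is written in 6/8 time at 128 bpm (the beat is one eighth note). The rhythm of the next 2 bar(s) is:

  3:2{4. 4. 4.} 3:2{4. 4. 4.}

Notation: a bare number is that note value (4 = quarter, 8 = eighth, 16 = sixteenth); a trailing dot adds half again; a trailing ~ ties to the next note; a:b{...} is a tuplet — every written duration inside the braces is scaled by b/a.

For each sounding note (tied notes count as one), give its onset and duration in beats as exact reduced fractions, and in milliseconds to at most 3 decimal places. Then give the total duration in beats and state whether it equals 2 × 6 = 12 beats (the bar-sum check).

1) 0.0ms=0b +937.5ms=2b
2) 937.5ms=2b +937.5ms=2b
3) 1875.0ms=4b +937.5ms=2b
4) 2812.5ms=6b +937.5ms=2b
5) 3750.0ms=8b +937.5ms=2b
6) 4687.5ms=10b +937.5ms=2b
Σ=12b of 12 (128bpm 6/8) — PASS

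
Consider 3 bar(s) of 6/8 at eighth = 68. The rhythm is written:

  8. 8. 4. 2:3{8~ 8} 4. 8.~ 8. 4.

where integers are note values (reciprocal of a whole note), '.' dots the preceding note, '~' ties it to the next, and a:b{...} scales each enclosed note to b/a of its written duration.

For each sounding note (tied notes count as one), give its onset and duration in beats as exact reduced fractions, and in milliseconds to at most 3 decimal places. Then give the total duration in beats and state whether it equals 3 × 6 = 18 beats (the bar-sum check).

1) 0.0ms=0b +1323.529ms=3/2b
2) 1323.529ms=3/2b +1323.529ms=3/2b
3) 2647.059ms=3b +2647.059ms=3b
4) 5294.118ms=6b +2647.059ms=3b
5) 7941.176ms=9b +2647.059ms=3b
6) 10588.235ms=12b +2647.059ms=3b
7) 13235.294ms=15b +2647.059ms=3b
Σ=18b of 18 (68bpm 6/8) — PASS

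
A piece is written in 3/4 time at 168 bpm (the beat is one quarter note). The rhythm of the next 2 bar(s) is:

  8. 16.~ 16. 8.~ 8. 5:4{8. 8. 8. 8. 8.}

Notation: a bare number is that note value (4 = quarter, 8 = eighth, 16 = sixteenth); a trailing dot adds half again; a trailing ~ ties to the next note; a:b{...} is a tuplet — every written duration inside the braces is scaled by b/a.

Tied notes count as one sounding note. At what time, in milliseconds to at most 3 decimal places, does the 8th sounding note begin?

1. 0.0ms @ 0 + 267.857ms (3/4)
2. 267.857ms @ 3/4 + 267.857ms (3/4)
3. 535.714ms @ 3/2 + 535.714ms (3/2)
4. 1071.429ms @ 3 + 214.286ms (3/5)
5. 1285.714ms @ 18/5 + 214.286ms (3/5)
6. 1500.0ms @ 21/5 + 214.286ms (3/5)
7. 1714.286ms @ 24/5 + 214.286ms (3/5)
8. 1928.571ms @ 27/5 + 214.286ms (3/5)

note 8 onset = 27/5b = 1928.571ms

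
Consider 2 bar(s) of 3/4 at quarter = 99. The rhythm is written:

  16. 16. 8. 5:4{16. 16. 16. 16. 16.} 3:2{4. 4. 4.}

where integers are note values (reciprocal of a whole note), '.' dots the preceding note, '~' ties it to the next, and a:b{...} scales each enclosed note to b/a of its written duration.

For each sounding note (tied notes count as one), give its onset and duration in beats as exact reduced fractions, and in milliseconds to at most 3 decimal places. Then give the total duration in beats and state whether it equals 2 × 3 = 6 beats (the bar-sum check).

1) 0.0ms=0b +227.273ms=3/8b
2) 227.273ms=3/8b +227.273ms=3/8b
3) 454.545ms=3/4b +454.545ms=3/4b
4) 909.091ms=3/2b +181.818ms=3/10b
5) 1090.909ms=9/5b +181.818ms=3/10b
6) 1272.727ms=21/10b +181.818ms=3/10b
7) 1454.545ms=12/5b +181.818ms=3/10b
8) 1636.364ms=27/10b +181.818ms=3/10b
9) 1818.182ms=3b +606.061ms=1b
10) 2424.242ms=4b +606.061ms=1b
11) 3030.303ms=5b +606.061ms=1b
Σ=6b of 6 (99bpm 3/4) — PASS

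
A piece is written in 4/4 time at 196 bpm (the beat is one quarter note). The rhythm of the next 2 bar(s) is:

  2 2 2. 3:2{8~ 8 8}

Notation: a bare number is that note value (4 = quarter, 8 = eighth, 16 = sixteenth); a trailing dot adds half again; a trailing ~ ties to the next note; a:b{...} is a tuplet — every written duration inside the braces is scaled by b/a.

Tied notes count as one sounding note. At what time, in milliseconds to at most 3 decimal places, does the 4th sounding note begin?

1. 0.0ms @ 0 + 612.245ms (2)
2. 612.245ms @ 2 + 612.245ms (2)
3. 1224.49ms @ 4 + 918.367ms (3)
4. 2142.857ms @ 7 + 204.082ms (2/3)
5. 2346.939ms @ 23/3 + 102.041ms (1/3)

note 4 onset = 7b = 2142.857ms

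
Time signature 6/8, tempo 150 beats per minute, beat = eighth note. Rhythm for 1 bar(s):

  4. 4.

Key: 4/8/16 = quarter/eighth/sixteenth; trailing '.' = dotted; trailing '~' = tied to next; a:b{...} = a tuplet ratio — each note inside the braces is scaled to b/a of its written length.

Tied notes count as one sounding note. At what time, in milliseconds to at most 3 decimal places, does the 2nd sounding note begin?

note 2 onset = 3b = 1200.0ms

1. 0.0ms @ 0 + 1200.0ms (3)
2. 1200.0ms @ 3 + 1200.0ms (3)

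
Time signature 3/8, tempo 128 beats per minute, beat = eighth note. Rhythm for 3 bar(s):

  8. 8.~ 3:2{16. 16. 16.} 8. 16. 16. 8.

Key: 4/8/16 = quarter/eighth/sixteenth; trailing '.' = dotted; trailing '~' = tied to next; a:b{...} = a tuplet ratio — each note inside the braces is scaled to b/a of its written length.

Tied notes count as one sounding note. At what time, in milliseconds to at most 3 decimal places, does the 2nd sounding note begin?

1. 0.0ms @ 0 + 703.125ms (3/2)
2. 703.125ms @ 3/2 + 937.5ms (2)
3. 1640.625ms @ 7/2 + 234.375ms (1/2)
4. 1875.0ms @ 4 + 234.375ms (1/2)
5. 2109.375ms @ 9/2 + 703.125ms (3/2)
6. 2812.5ms @ 6 + 351.562ms (3/4)
7. 3164.062ms @ 27/4 + 351.562ms (3/4)
8. 3515.625ms @ 15/2 + 703.125ms (3/2)

note 2 onset = 3/2b = 703.125ms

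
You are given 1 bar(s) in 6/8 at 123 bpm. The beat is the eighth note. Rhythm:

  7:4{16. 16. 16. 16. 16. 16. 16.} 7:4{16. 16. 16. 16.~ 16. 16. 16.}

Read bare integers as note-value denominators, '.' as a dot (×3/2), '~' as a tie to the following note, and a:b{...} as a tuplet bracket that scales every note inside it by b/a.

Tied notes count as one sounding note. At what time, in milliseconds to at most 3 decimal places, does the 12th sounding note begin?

1. 0.0ms @ 0 + 209.059ms (3/7)
2. 209.059ms @ 3/7 + 209.059ms (3/7)
3. 418.118ms @ 6/7 + 209.059ms (3/7)
4. 627.178ms @ 9/7 + 209.059ms (3/7)
5. 836.237ms @ 12/7 + 209.059ms (3/7)
6. 1045.296ms @ 15/7 + 209.059ms (3/7)
7. 1254.355ms @ 18/7 + 209.059ms (3/7)
8. 1463.415ms @ 3 + 209.059ms (3/7)
9. 1672.474ms @ 24/7 + 209.059ms (3/7)
10. 1881.533ms @ 27/7 + 209.059ms (3/7)
11. 2090.592ms @ 30/7 + 418.118ms (6/7)
12. 2508.711ms @ 36/7 + 209.059ms (3/7)
13. 2717.77ms @ 39/7 + 209.059ms (3/7)

note 12 onset = 36/7b = 2508.711ms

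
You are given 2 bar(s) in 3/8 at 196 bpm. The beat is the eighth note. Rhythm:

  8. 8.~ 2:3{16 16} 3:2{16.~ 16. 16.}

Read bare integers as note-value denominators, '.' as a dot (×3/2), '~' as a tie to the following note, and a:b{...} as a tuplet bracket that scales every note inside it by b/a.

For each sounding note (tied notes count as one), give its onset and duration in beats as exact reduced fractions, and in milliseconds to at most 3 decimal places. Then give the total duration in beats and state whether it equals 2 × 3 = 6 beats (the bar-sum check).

1) 0.0ms=0b +459.184ms=3/2b
2) 459.184ms=3/2b +688.776ms=9/4b
3) 1147.959ms=15/4b +229.592ms=3/4b
4) 1377.551ms=9/2b +306.122ms=1b
5) 1683.673ms=11/2b +153.061ms=1/2b
Σ=6b of 6 (196bpm 3/8) — PASS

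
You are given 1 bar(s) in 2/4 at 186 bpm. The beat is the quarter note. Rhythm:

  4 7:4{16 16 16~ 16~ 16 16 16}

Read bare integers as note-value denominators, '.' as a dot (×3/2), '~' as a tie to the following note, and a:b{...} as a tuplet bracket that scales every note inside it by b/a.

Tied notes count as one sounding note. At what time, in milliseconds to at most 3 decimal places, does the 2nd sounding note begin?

1. 0.0ms @ 0 + 322.581ms (1)
2. 322.581ms @ 1 + 46.083ms (1/7)
3. 368.664ms @ 8/7 + 46.083ms (1/7)
4. 414.747ms @ 9/7 + 138.249ms (3/7)
5. 552.995ms @ 12/7 + 46.083ms (1/7)
6. 599.078ms @ 13/7 + 46.083ms (1/7)

note 2 onset = 1b = 322.581ms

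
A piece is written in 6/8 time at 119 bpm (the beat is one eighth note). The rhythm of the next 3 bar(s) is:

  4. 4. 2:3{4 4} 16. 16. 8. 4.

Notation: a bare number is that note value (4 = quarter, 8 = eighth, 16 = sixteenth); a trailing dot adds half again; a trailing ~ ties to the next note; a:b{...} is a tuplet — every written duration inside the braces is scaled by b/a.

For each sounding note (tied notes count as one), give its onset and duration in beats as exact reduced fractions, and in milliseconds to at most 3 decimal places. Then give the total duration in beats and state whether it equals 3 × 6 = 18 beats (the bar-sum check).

1) 0.0ms=0b +1512.605ms=3b
2) 1512.605ms=3b +1512.605ms=3b
3) 3025.21ms=6b +1512.605ms=3b
4) 4537.815ms=9b +1512.605ms=3b
5) 6050.42ms=12b +378.151ms=3/4b
6) 6428.571ms=51/4b +378.151ms=3/4b
7) 6806.723ms=27/2b +756.303ms=3/2b
8) 7563.025ms=15b +1512.605ms=3b
Σ=18b of 18 (119bpm 6/8) — PASS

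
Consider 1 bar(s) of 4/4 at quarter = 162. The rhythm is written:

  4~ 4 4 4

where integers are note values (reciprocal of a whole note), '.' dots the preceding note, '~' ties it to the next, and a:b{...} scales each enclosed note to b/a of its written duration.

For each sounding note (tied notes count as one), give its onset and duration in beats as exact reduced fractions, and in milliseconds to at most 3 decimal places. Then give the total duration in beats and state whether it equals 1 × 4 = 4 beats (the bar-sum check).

1) 0.0ms=0b +740.741ms=2b
2) 740.741ms=2b +370.37ms=1b
3) 1111.111ms=3b +370.37ms=1b
Σ=4b of 4 (162bpm 4/4) — PASS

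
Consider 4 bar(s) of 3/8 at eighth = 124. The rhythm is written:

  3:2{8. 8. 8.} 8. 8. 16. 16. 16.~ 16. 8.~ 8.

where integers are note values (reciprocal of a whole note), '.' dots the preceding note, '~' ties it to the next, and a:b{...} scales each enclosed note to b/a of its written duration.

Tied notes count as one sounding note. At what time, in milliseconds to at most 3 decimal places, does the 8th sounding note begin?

note 8 onset = 15/2b = 3629.032ms

1. 0.0ms @ 0 + 483.871ms (1)
2. 483.871ms @ 1 + 483.871ms (1)
3. 967.742ms @ 2 + 483.871ms (1)
4. 1451.613ms @ 3 + 725.806ms (3/2)
5. 2177.419ms @ 9/2 + 725.806ms (3/2)
6. 2903.226ms @ 6 + 362.903ms (3/4)
7. 3266.129ms @ 27/4 + 362.903ms (3/4)
8. 3629.032ms @ 15/2 + 725.806ms (3/2)
9. 4354.839ms @ 9 + 1451.613ms (3)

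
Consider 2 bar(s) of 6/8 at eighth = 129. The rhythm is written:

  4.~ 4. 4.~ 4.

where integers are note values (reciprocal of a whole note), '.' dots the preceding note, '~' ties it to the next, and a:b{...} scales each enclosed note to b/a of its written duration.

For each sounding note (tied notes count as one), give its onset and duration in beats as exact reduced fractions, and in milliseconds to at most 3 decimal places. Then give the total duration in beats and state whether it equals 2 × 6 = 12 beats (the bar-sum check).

1) 0.0ms=0b +2790.698ms=6b
2) 2790.698ms=6b +2790.698ms=6b
Σ=12b of 12 (129bpm 6/8) — PASS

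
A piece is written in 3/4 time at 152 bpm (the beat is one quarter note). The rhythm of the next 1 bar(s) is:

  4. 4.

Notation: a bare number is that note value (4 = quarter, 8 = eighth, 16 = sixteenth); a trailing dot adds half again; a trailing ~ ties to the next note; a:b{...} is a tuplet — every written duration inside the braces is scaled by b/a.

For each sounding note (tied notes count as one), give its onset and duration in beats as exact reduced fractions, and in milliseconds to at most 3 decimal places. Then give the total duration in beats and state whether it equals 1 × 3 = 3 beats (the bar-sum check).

1) 0.0ms=0b +592.105ms=3/2b
2) 592.105ms=3/2b +592.105ms=3/2b
Σ=3b of 3 (152bpm 3/4) — PASS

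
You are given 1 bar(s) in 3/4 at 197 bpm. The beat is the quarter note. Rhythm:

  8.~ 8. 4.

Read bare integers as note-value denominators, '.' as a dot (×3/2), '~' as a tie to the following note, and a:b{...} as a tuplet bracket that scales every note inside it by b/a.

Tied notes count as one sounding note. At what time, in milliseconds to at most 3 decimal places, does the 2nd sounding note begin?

1. 0.0ms @ 0 + 456.853ms (3/2)
2. 456.853ms @ 3/2 + 456.853ms (3/2)

note 2 onset = 3/2b = 456.853ms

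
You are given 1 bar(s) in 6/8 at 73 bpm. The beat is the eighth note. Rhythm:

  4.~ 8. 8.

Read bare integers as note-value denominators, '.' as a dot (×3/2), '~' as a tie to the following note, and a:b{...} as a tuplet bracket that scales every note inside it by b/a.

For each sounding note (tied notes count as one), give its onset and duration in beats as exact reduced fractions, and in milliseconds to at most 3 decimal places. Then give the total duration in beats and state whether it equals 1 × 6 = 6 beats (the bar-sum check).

1) 0.0ms=0b +3698.63ms=9/2b
2) 3698.63ms=9/2b +1232.877ms=3/2b
Σ=6b of 6 (73bpm 6/8) — PASS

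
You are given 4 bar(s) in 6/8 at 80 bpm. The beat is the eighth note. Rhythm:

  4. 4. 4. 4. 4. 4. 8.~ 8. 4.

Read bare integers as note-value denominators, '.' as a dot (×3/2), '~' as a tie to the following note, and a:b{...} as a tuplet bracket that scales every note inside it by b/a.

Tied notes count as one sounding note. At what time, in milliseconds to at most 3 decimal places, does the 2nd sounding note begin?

note 2 onset = 3b = 2250.0ms

1. 0.0ms @ 0 + 2250.0ms (3)
2. 2250.0ms @ 3 + 2250.0ms (3)
3. 4500.0ms @ 6 + 2250.0ms (3)
4. 6750.0ms @ 9 + 2250.0ms (3)
5. 9000.0ms @ 12 + 2250.0ms (3)
6. 11250.0ms @ 15 + 2250.0ms (3)
7. 13500.0ms @ 18 + 2250.0ms (3)
8. 15750.0ms @ 21 + 2250.0ms (3)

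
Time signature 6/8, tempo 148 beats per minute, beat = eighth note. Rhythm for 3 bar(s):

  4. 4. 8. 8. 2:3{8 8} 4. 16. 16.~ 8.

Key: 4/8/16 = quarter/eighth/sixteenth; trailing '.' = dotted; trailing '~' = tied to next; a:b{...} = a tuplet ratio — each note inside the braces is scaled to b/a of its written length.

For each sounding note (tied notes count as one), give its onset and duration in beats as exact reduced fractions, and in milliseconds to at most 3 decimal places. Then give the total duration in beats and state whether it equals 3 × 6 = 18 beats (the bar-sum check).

1) 0.0ms=0b +1216.216ms=3b
2) 1216.216ms=3b +1216.216ms=3b
3) 2432.432ms=6b +608.108ms=3/2b
4) 3040.541ms=15/2b +608.108ms=3/2b
5) 3648.649ms=9b +608.108ms=3/2b
6) 4256.757ms=21/2b +608.108ms=3/2b
7) 4864.865ms=12b +1216.216ms=3b
8) 6081.081ms=15b +304.054ms=3/4b
9) 6385.135ms=63/4b +912.162ms=9/4b
Σ=18b of 18 (148bpm 6/8) — PASS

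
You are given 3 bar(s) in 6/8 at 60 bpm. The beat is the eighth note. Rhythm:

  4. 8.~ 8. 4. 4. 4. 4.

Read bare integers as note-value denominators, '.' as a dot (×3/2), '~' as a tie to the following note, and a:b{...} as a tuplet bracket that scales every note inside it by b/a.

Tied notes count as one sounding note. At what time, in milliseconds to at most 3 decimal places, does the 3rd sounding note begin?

note 3 onset = 6b = 6000.0ms

1. 0.0ms @ 0 + 3000.0ms (3)
2. 3000.0ms @ 3 + 3000.0ms (3)
3. 6000.0ms @ 6 + 3000.0ms (3)
4. 9000.0ms @ 9 + 3000.0ms (3)
5. 12000.0ms @ 12 + 3000.0ms (3)
6. 15000.0ms @ 15 + 3000.0ms (3)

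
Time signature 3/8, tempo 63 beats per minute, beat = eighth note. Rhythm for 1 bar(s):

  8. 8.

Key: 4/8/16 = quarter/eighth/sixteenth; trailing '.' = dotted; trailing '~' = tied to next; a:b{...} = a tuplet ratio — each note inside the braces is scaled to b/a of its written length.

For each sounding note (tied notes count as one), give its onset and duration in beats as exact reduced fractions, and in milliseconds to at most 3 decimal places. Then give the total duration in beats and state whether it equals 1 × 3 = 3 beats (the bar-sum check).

1) 0.0ms=0b +1428.571ms=3/2b
2) 1428.571ms=3/2b +1428.571ms=3/2b
Σ=3b of 3 (63bpm 3/8) — PASS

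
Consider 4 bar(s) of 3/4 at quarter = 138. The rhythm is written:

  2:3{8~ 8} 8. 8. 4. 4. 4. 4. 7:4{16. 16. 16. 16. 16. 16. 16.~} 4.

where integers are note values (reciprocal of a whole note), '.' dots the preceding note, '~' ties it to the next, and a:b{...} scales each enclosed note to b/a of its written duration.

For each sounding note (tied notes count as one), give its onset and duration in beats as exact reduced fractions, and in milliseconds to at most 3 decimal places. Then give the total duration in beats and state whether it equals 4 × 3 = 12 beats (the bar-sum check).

1) 0.0ms=0b +652.174ms=3/2b
2) 652.174ms=3/2b +326.087ms=3/4b
3) 978.261ms=9/4b +326.087ms=3/4b
4) 1304.348ms=3b +652.174ms=3/2b
5) 1956.522ms=9/2b +652.174ms=3/2b
6) 2608.696ms=6b +652.174ms=3/2b
7) 3260.87ms=15/2b +652.174ms=3/2b
8) 3913.043ms=9b +93.168ms=3/14b
9) 4006.211ms=129/14b +93.168ms=3/14b
10) 4099.379ms=66/7b +93.168ms=3/14b
11) 4192.547ms=135/14b +93.168ms=3/14b
12) 4285.714ms=69/7b +93.168ms=3/14b
13) 4378.882ms=141/14b +93.168ms=3/14b
14) 4472.05ms=72/7b +745.342ms=12/7b
Σ=12b of 12 (138bpm 3/4) — PASS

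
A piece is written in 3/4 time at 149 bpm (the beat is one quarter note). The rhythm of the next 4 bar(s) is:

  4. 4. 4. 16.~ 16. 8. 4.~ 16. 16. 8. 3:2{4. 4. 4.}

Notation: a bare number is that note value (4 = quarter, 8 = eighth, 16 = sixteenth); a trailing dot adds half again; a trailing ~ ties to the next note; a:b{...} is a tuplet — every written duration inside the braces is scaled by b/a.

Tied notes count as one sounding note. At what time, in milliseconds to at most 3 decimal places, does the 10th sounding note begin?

note 10 onset = 10b = 4026.846ms

1. 0.0ms @ 0 + 604.027ms (3/2)
2. 604.027ms @ 3/2 + 604.027ms (3/2)
3. 1208.054ms @ 3 + 604.027ms (3/2)
4. 1812.081ms @ 9/2 + 302.013ms (3/4)
5. 2114.094ms @ 21/4 + 302.013ms (3/4)
6. 2416.107ms @ 6 + 755.034ms (15/8)
7. 3171.141ms @ 63/8 + 151.007ms (3/8)
8. 3322.148ms @ 33/4 + 302.013ms (3/4)
9. 3624.161ms @ 9 + 402.685ms (1)
10. 4026.846ms @ 10 + 402.685ms (1)
11. 4429.53ms @ 11 + 402.685ms (1)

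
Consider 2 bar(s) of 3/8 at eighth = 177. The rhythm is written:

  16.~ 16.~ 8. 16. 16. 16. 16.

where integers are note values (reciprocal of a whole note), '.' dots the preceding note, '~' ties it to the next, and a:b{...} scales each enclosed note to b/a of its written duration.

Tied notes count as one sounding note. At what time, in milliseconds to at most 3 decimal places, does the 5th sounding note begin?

1. 0.0ms @ 0 + 1016.949ms (3)
2. 1016.949ms @ 3 + 254.237ms (3/4)
3. 1271.186ms @ 15/4 + 254.237ms (3/4)
4. 1525.424ms @ 9/2 + 254.237ms (3/4)
5. 1779.661ms @ 21/4 + 254.237ms (3/4)

note 5 onset = 21/4b = 1779.661ms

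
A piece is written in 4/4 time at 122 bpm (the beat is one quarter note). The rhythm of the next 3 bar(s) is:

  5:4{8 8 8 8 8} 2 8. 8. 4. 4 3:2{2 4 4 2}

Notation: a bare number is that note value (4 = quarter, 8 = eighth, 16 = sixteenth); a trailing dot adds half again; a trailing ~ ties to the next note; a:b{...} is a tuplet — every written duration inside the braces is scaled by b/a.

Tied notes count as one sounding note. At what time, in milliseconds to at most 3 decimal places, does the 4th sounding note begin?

note 4 onset = 6/5b = 590.164ms

1. 0.0ms @ 0 + 196.721ms (2/5)
2. 196.721ms @ 2/5 + 196.721ms (2/5)
3. 393.443ms @ 4/5 + 196.721ms (2/5)
4. 590.164ms @ 6/5 + 196.721ms (2/5)
5. 786.885ms @ 8/5 + 196.721ms (2/5)
6. 983.607ms @ 2 + 983.607ms (2)
7. 1967.213ms @ 4 + 368.852ms (3/4)
8. 2336.066ms @ 19/4 + 368.852ms (3/4)
9. 2704.918ms @ 11/2 + 737.705ms (3/2)
10. 3442.623ms @ 7 + 491.803ms (1)
11. 3934.426ms @ 8 + 655.738ms (4/3)
12. 4590.164ms @ 28/3 + 327.869ms (2/3)
13. 4918.033ms @ 10 + 327.869ms (2/3)
14. 5245.902ms @ 32/3 + 655.738ms (4/3)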